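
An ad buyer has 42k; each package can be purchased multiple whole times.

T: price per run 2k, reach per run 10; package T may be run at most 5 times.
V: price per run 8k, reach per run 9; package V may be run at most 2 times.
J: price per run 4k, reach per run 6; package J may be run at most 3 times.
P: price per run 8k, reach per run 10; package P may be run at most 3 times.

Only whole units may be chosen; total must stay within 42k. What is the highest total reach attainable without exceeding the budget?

5×T, 1×V, 2×J, and 2×P: price 42 ≤ 42, reach 5·10 + 1·9 + 2·6 + 2·10 = 91.
5×T, 2×J, and 3×P: price 42 ≤ 42, reach 5·10 + 2·6 + 3·10 = 92.
Best is 92.

92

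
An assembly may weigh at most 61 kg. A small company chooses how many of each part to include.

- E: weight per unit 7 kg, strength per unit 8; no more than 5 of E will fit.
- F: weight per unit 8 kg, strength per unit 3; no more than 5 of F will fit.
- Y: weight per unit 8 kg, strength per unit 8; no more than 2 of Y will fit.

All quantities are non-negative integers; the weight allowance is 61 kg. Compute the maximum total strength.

59

5×E, 1×F, and 2×Y: weight 59 ≤ 61, strength 5·8 + 1·3 + 2·8 = 59.
5×E and 2×Y: weight 51 ≤ 61, strength 5·8 + 2·8 = 56.
Best is 59.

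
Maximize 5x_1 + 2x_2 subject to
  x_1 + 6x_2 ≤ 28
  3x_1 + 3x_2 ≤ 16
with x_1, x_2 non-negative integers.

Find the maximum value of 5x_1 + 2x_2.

(x_1,x_2)=(5,0): 1·5+6·0=5≤28, 3·5+3·0=15≤16, objective 25.
(x_1,x_2)=(4,1): 1·4+6·1=10≤28, 3·4+3·1=15≤16, objective 22.
(x_1,x_2)=(4,0): 1·4+6·0=4≤28, 3·4+3·0=12≤16, objective 20.
Maximum is 25 at (x_1,x_2)=(5,0).

25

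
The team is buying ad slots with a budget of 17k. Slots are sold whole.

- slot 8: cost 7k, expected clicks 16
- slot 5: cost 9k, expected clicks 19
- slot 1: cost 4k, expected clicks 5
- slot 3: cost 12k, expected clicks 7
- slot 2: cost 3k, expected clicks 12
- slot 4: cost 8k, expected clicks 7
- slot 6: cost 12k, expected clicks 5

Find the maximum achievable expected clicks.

Take slot 5, slot 1, and slot 2: cost 9 + 4 + 3 = 16 ≤ 17, expected clicks 19 + 5 + 12 = 36.
No other feasible combination does better.

36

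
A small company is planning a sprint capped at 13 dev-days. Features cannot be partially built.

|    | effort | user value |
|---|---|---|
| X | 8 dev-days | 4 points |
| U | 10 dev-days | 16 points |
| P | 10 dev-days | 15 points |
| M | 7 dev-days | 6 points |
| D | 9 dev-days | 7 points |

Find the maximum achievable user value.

Treat it as a binary knapsack problem.
U: effort 10 ≤ 13, user value 16.
D: effort 9 ≤ 13, user value 7.
P: effort 10 ≤ 13, user value 15.
Best is U with total user value 16.

16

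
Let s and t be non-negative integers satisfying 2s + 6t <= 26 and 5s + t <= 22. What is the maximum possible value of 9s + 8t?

(s,t)=(4,2): 2·4+6·2=20≤26, 5·4+1·2=22≤22, objective 52.
(s,t)=(3,3): 2·3+6·3=24≤26, 5·3+1·3=18≤22, objective 51.
(s,t)=(4,1): 2·4+6·1=14≤26, 5·4+1·1=21≤22, objective 44.
(s,t)=(3,2): 2·3+6·2=18≤26, 5·3+1·2=17≤22, objective 43.
Maximum is 52 at (s,t)=(4,2).

52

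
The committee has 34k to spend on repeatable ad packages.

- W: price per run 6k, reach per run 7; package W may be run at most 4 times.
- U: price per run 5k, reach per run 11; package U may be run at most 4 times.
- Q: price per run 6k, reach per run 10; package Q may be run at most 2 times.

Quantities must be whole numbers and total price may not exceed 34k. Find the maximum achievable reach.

U has the best ratio (11/5); taking only U gives at most 4×11 = 44 (stopped by the supply cap of 4).
Mixing does better — 4×U and 2×Q: price 32 ≤ 34, reach 4·11 + 2·10 = 64.

64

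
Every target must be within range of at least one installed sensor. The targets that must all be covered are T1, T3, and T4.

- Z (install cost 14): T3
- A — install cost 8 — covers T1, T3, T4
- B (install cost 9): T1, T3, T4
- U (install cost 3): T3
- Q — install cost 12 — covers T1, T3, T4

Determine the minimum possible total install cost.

A alone covers T1, T3, T4 — every target.
Total install cost: 8.

8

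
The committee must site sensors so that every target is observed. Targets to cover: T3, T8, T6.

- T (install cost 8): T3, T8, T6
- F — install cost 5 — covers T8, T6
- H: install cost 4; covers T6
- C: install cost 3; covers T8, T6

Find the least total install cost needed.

This is a weighted set-cover instance.
The greedy cost-per-new-target heuristic would pick C and T for 11, but a cheaper cover exists.
T alone covers T3, T8, T6 — every target.
Total install cost: 8.
No cover costs less than 8.

8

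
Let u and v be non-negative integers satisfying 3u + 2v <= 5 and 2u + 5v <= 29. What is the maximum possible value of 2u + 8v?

16

(u,v)=(0,2) is feasible, giving 16.
(u,v)=(1,1) is feasible, giving 10.
(u,v)=(0,1) is feasible, giving 8.
The best lattice point is (0,2), giving 16.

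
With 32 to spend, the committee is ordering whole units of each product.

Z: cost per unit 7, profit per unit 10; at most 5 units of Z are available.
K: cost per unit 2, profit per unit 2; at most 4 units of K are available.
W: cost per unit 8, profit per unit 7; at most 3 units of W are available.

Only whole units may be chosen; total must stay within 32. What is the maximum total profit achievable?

4×Z and 1×K: cost 30 ≤ 32, profit 4·10 + 1·2 = 42.
4×Z and 2×K: cost 32 ≤ 32, profit 4·10 + 2·2 = 44.
Best is 44.

44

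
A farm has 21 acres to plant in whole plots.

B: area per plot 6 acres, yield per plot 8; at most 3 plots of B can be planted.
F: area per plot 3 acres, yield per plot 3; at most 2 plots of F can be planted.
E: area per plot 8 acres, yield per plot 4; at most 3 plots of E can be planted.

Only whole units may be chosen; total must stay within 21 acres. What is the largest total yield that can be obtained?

27

This is a bounded integer knapsack.
Take 3×B and 1×F: area 21 ≤ 21, yield 3·8 + 1·3 = 27.
B has the best ratio (8/6) and is taken to its limit of 3; remaining capacity is filled optimally with the others.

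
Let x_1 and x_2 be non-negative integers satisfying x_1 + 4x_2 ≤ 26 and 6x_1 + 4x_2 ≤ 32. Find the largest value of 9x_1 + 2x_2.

The continuous relaxation peaks at (5.33, 0) with value 48.00; rounding to a feasible lattice point costs some objective.
(x_1,x_2)=(5,0): 1·5+4·0=5≤26, 6·5+4·0=30≤32, objective 45.
(x_1,x_2)=(4,1): 1·4+4·1=8≤26, 6·4+4·1=28≤32, objective 38.
(x_1,x_2)=(4,0): 1·4+4·0=4≤26, 6·4+4·0=24≤32, objective 36.
The best lattice point is (5,0), giving 45.

45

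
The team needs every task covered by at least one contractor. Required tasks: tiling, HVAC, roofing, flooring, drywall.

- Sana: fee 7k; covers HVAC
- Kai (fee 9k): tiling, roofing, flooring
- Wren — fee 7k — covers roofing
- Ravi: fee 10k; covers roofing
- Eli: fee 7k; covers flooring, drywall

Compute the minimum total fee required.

23

Choose Sana, Kai, and Eli: together they cover tiling, HVAC, roofing, flooring, drywall — every task.
Total fee: 7 + 9 + 7 = 23.
No cover costs less than 23.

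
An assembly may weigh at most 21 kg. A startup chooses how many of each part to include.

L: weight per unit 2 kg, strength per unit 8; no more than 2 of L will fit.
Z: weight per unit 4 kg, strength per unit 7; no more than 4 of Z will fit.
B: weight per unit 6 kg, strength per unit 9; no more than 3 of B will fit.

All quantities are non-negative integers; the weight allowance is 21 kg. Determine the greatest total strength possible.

44

2×L, 1×Z, and 2×B: weight 20 ≤ 21, strength 2·8 + 1·7 + 2·9 = 41.
2×L and 4×Z: weight 20 ≤ 21, strength 2·8 + 4·7 = 44.
Best is 44.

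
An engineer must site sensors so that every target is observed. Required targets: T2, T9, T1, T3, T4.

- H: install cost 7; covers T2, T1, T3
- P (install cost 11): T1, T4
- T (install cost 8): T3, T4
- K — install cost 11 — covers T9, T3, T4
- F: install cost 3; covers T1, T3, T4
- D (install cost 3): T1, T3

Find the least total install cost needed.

18

This is a weighted set-cover instance.
The greedy cost-per-new-target heuristic would pick F, H, and K for 21, but a cheaper cover exists.
Choose H and K: together they cover T2, T9, T1, T3, T4 — every target.
Total install cost: 7 + 11 = 18.
No cover costs less than 18.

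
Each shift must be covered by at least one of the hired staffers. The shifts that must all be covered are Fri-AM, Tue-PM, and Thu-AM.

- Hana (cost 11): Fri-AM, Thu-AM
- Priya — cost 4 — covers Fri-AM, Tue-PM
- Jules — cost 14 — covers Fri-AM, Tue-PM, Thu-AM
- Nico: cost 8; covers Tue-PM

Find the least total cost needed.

The greedy cost-per-new-shift heuristic would pick Priya and Hana for 15, but a cheaper cover exists.
Jules alone covers Fri-AM, Tue-PM, Thu-AM — every shift.
Total cost: 14.
No cover costs less than 14.

14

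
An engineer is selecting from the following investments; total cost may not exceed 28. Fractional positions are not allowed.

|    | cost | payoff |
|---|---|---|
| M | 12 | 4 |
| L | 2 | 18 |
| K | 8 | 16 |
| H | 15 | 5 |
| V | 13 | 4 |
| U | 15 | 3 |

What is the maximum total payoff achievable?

39

This is an integer program with binary decision variables.
M + L + K: cost 12 + 2 + 8 = 22 ≤ 28, payoff 4 + 18 + 16 = 38.
L + K + V: cost 2 + 8 + 13 = 23 ≤ 28, payoff 18 + 16 + 4 = 38.
L + K + H: cost 2 + 8 + 15 = 25 ≤ 28, payoff 18 + 16 + 5 = 39.
Best is L, K, and H with total payoff 39.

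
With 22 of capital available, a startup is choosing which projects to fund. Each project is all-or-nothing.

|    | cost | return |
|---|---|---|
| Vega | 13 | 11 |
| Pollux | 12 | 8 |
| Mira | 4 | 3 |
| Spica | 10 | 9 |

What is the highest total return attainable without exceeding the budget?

17

Allowing fractional choices, the relaxed optimum would be about 19.2, but projects are indivisible.
Mira + Spica: cost 4 + 10 = 14 ≤ 22, return 3 + 9 = 12.
Vega + Mira: cost 13 + 4 = 17 ≤ 22, return 11 + 3 = 14.
Pollux + Spica: cost 12 + 10 = 22 ≤ 22, return 8 + 9 = 17.
Best is Pollux and Spica with total return 17.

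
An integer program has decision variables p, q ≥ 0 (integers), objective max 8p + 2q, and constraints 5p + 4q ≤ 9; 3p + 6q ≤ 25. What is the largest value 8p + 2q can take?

(p,q)=(1,1): 5·1+4·1=9≤9, 3·1+6·1=9≤25, objective 10.
(p,q)=(1,0): 5·1+4·0=5≤9, 3·1+6·0=3≤25, objective 8.
Maximum is 10 at (p,q)=(1,1).

10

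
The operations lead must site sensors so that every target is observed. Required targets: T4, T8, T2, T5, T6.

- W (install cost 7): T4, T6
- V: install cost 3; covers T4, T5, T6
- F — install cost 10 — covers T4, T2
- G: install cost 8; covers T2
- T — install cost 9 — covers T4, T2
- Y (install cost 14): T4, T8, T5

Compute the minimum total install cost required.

Choose V, G, and Y: together they cover T4, T8, T2, T5, T6 — every target.
Total install cost: 3 + 8 + 14 = 25.
No cover costs less than 25.

25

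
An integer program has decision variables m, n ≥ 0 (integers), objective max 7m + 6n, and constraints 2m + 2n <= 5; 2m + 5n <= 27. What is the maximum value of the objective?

14

(m,n)=(2,0): 2·2+2·0=4≤5, 2·2+5·0=4≤27, objective 14.
(m,n)=(1,1): 2·1+2·1=4≤5, 2·1+5·1=7≤27, objective 13.
Maximum is 14 at (m,n)=(2,0).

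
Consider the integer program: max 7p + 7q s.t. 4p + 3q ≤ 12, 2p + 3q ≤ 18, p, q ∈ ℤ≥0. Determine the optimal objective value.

28

(p,q)=(0,4): 4·0+3·4=12≤12, 2·0+3·4=12≤18, objective 28.
(p,q)=(0,3): 4·0+3·3=9≤12, 2·0+3·3=9≤18, objective 21.
The best lattice point is (0,4), giving 28.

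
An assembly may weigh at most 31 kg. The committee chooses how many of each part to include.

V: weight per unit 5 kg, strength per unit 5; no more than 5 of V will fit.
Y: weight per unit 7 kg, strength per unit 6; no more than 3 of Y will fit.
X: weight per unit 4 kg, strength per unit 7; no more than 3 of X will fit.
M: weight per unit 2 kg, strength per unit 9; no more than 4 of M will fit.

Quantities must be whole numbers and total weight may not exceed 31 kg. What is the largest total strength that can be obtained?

This is a bounded integer knapsack.
Take 2×V, 3×X, and 4×M: weight 30 ≤ 31, strength 2·5 + 3·7 + 4·9 = 67.
M has the best ratio (9/2) and is taken to its limit of 4; remaining capacity is filled optimally with the others.

67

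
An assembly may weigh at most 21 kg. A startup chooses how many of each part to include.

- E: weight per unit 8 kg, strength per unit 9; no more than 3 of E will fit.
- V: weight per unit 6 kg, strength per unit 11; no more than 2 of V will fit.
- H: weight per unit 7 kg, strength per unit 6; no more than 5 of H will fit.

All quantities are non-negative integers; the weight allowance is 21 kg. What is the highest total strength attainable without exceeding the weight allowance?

V has the best ratio (11/6); taking only V gives at most 2×11 = 22 (stopped by the supply cap of 2).
Mixing does better — 1×E and 2×V: weight 20 ≤ 21, strength 1·9 + 2·11 = 31.

31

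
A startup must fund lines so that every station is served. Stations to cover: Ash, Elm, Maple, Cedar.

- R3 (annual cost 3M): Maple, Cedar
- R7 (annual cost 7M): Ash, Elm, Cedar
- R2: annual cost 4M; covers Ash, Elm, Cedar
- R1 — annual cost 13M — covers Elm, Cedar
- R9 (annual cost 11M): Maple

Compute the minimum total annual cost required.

7

This is an integer covering problem.
Choose R3 and R2: together they cover Ash, Elm, Maple, Cedar — every station.
Total annual cost: 3 + 4 = 7.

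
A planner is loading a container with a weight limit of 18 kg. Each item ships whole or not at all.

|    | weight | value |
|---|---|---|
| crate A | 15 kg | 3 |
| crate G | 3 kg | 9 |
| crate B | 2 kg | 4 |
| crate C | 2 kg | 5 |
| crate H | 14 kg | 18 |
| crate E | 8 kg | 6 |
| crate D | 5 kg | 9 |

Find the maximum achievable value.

crate G + crate B + crate E + crate D: weight 3 + 2 + 8 + 5 = 18 ≤ 18, value 9 + 4 + 6 + 9 = 28.
crate G + crate C + crate E + crate D: weight 3 + 2 + 8 + 5 = 18 ≤ 18, value 9 + 5 + 6 + 9 = 29.
Best is crate G, crate C, crate E, and crate D with total value 29.

29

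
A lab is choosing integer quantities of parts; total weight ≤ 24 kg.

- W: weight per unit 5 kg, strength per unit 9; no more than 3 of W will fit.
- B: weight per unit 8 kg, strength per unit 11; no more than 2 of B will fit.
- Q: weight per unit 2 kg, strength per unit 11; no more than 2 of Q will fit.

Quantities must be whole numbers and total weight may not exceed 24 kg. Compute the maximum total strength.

This is a bounded integer knapsack.
2×W, 1×B, and 2×Q: weight 22 ≤ 24, strength 2·9 + 1·11 + 2·11 = 51.
3×W and 2×Q: weight 19 ≤ 24, strength 3·9 + 2·11 = 49.
Best is 51.

51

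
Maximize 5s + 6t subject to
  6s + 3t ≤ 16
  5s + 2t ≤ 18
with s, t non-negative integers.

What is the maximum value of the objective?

30

The continuous relaxation peaks at (0, 5.33) with value 32.00; rounding to a feasible lattice point costs some objective.
(s,t)=(0,5): 6·0+3·5=15≤16, 5·0+2·5=10≤18, objective 30.
(s,t)=(0,4): 6·0+3·4=12≤16, 5·0+2·4=8≤18, objective 24.
The best lattice point is (0,5), giving 30.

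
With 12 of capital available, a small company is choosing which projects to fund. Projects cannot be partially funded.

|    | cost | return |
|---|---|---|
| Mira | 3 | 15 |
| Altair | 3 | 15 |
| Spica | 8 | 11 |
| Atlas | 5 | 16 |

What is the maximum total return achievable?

Allowing fractional choices, the relaxed optimum would be about 47.4, but projects are indivisible.
Altair + Atlas: cost 3 + 5 = 8 ≤ 12, return 15 + 16 = 31.
Mira + Atlas: cost 3 + 5 = 8 ≤ 12, return 15 + 16 = 31.
Mira + Altair + Atlas: cost 3 + 3 + 5 = 11 ≤ 12, return 15 + 15 + 16 = 46.
Best is Mira, Altair, and Atlas with total return 46.

46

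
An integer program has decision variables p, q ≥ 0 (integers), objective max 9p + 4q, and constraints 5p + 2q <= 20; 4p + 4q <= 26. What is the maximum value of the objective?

Relaxing integrality, the LP optimum is 37.67 at (p,q) = (2.33, 4.17), which is not an integer point.
(p,q)=(4,0): 5·4+2·0=20≤20, 4·4+4·0=16≤26, objective 36.
(p,q)=(2,4): 5·2+2·4=18≤20, 4·2+4·4=24≤26, objective 34.
(p,q)=(3,1): 5·3+2·1=17≤20, 4·3+4·1=16≤26, objective 31.
(p,q)=(2,3): 5·2+2·3=16≤20, 4·2+4·3=20≤26, objective 30.
Maximum is 36 at (p,q)=(4,0).

36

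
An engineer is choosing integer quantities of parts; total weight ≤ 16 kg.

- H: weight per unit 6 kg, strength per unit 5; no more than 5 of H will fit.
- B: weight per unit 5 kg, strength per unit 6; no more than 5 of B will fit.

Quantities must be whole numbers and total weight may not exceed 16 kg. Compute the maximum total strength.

18

This is a bounded integer knapsack.
Take 3×B: weight 15 ≤ 16, strength 3·6 = 18.
No other integer combination yields more.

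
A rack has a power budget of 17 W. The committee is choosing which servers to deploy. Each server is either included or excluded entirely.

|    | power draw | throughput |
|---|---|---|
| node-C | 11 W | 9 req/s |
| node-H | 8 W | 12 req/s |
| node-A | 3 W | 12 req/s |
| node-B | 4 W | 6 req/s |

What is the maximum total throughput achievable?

node-H + node-A + node-B: power draw 8 + 3 + 4 = 15 ≤ 17, throughput 12 + 12 + 6 = 30.
node-H + node-A: power draw 8 + 3 = 11 ≤ 17, throughput 12 + 12 = 24.
node-C + node-A: power draw 11 + 3 = 14 ≤ 17, throughput 9 + 12 = 21.
Best is node-H, node-A, and node-B with total throughput 30.

30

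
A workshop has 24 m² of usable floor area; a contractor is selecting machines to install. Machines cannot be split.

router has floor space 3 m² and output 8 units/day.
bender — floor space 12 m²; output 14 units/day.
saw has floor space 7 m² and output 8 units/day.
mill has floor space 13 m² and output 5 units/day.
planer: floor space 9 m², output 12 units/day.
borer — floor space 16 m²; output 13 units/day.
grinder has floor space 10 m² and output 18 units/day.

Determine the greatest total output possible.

38

Take router, planer, and grinder: floor space 3 + 9 + 10 = 22 ≤ 24, output 8 + 12 + 18 = 38.
No other feasible combination does better.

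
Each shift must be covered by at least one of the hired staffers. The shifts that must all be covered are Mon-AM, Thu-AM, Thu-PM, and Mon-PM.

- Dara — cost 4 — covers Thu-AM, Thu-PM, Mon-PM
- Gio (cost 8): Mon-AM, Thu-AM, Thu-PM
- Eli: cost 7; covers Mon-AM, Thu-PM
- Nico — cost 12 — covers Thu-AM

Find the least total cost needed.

This is a weighted set-cover instance.
Choose Dara and Eli: together they cover Mon-AM, Thu-AM, Thu-PM, Mon-PM — every shift.
Total cost: 4 + 7 = 11.
No cover costs less than 11.

11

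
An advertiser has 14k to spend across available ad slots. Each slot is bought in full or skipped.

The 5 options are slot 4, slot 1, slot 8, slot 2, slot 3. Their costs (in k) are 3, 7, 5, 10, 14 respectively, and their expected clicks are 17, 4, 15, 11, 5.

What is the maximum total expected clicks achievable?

Take slot 4 and slot 8: cost 3 + 5 = 8 ≤ 14, expected clicks 17 + 15 = 32.
No other feasible combination does better.

32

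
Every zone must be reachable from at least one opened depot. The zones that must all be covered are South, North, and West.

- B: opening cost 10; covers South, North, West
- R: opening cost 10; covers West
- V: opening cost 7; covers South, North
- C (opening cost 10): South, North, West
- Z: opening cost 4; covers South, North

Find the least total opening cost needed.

The greedy cost-per-new-zone heuristic would pick Z and B for 14, but a cheaper cover exists.
B alone covers South, North, West — every zone.
Total opening cost: 10.
No cover costs less than 10.

10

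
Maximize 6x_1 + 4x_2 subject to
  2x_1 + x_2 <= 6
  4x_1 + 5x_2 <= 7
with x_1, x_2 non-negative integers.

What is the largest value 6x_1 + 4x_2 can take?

6

(x_1,x_2)=(1,0): 2·1+1·0=2≤6, 4·1+5·0=4≤7, objective 6.
(x_1,x_2)=(0,1): 2·0+1·1=1≤6, 4·0+5·1=5≤7, objective 4.
(x_1,x_2)=(0,0): 2·0+1·0=0≤6, 4·0+5·0=0≤7, objective 0.
No feasible integer point exceeds 6.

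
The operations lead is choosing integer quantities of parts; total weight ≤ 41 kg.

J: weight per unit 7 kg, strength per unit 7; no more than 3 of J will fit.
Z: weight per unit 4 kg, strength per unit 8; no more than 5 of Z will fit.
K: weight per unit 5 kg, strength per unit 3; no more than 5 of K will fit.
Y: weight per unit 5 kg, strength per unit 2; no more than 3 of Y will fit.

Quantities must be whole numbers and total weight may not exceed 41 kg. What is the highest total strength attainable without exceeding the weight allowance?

61

Take 3×J and 5×Z: weight 41 ≤ 41, strength 3·7 + 5·8 = 61.
Z has the best ratio (8/4) and is taken to its limit of 5; remaining capacity is filled optimally with the others.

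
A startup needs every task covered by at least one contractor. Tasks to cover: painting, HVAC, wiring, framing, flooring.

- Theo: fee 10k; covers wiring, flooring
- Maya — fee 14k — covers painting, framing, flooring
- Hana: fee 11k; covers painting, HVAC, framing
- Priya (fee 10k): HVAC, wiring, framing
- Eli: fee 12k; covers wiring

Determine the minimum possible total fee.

The greedy cost-per-new-task heuristic would pick Priya and Maya for 24, but a cheaper cover exists.
Choose Theo and Hana: together they cover painting, HVAC, wiring, framing, flooring — every task.
Total fee: 10 + 11 = 21.
No cover costs less than 21.

21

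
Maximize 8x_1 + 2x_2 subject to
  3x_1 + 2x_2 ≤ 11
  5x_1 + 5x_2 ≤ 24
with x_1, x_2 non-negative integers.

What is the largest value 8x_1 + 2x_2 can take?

(x_1,x_2)=(3,1) is feasible, giving 26.
(x_1,x_2)=(3,0) is feasible, giving 24.
(x_1,x_2)=(2,2) is feasible, giving 20.
(x_1,x_2)=(2,1) is feasible, giving 18.
Maximum is 26 at (x_1,x_2)=(3,1).

26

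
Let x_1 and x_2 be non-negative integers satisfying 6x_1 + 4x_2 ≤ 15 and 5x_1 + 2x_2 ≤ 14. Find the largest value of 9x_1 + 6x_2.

21

Relaxing integrality, the LP optimum is 22.50 at (x_1,x_2) = (2.5, 0), which is not an integer point.
(x_1,x_2)=(1,2) is feasible, giving 21.
(x_1,x_2)=(0,3) is feasible, giving 18.
(x_1,x_2)=(2,0) is feasible, giving 18.
Maximum is 21 at (x_1,x_2)=(1,2).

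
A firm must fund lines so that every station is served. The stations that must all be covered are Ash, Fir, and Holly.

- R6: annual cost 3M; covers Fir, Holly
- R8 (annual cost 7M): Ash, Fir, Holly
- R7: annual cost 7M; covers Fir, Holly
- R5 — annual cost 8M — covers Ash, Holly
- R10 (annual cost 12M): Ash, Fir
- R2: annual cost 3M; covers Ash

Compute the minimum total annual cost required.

6

Choose R6 and R2: together they cover Ash, Fir, Holly — every station.
Total annual cost: 3 + 3 = 6.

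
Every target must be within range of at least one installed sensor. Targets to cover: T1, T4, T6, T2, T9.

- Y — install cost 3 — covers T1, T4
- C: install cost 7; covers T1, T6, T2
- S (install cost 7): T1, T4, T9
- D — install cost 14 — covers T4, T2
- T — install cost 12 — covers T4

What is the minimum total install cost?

14

This is a weighted set-cover instance.
Choose C and S: together they cover T1, T4, T6, T2, T9 — every target.
Total install cost: 7 + 7 = 14.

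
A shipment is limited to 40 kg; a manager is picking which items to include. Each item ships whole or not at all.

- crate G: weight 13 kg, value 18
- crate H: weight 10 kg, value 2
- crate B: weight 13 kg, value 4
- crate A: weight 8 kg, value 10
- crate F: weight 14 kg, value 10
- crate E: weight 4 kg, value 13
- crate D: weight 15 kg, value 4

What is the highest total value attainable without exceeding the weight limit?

51

Take crate G, crate A, crate F, and crate E: weight 13 + 8 + 14 + 4 = 39 ≤ 40, value 18 + 10 + 10 + 13 = 51.
No other feasible combination does better.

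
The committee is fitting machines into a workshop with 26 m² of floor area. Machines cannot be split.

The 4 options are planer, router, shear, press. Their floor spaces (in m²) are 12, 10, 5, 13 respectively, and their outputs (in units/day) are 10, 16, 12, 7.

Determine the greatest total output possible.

28

router + shear: floor space 10 + 5 = 15 ≤ 26, output 16 + 12 = 28.
planer + router: floor space 12 + 10 = 22 ≤ 26, output 10 + 16 = 26.
Best is router and shear with total output 28.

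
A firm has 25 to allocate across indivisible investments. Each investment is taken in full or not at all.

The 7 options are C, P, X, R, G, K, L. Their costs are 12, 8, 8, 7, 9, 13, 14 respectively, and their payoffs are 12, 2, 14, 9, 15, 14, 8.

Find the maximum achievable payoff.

38

Allowing fractional choices, the relaxed optimum would be about 39.1, but investments are indivisible.
P + X + G: cost 8 + 8 + 9 = 25 ≤ 25, payoff 2 + 14 + 15 = 31.
X + R + G: cost 8 + 7 + 9 = 24 ≤ 25, payoff 14 + 9 + 15 = 38.
Best is X, R, and G with total payoff 38.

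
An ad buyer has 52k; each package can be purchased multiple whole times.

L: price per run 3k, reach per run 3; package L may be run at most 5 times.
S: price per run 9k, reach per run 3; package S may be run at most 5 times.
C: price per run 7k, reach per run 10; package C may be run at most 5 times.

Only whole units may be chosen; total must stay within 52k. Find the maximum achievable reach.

65

This is a bounded integer knapsack.
4×L and 5×C: price 47 ≤ 52, reach 4·3 + 5·10 = 62.
5×L and 5×C: price 50 ≤ 52, reach 5·3 + 5·10 = 65.
Best is 65.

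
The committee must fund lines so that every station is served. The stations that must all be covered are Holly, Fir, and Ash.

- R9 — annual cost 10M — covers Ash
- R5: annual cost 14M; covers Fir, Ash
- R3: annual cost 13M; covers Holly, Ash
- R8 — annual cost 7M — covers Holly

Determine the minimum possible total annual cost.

This is an integer covering problem.
The greedy cost-per-new-station heuristic would pick R3 and R5 for 27, but a cheaper cover exists.
Choose R5 and R8: together they cover Holly, Fir, Ash — every station.
Total annual cost: 14 + 7 = 21.
No cover costs less than 21.

21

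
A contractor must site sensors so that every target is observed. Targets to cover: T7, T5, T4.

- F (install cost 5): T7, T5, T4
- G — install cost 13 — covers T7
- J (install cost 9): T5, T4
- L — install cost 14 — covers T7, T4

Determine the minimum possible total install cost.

5

F alone covers T7, T5, T4 — every target.
Total install cost: 5.
No cover costs less than 5.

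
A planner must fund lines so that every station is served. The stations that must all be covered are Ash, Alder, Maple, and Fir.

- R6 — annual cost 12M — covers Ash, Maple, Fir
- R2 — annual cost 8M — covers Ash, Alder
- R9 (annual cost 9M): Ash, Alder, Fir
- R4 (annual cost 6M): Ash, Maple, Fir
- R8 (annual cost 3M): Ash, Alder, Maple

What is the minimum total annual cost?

9

This is a weighted set-cover instance.
Choose R4 and R8: together they cover Ash, Alder, Maple, Fir — every station.
Total annual cost: 6 + 3 = 9.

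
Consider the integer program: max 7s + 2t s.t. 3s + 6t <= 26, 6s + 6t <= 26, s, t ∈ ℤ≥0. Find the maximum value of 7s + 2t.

The continuous relaxation peaks at (4.33, 0) with value 30.33; rounding to a feasible lattice point costs some objective.
(s,t)=(4,0) is feasible, giving 28.
(s,t)=(3,1) is feasible, giving 23.
Maximum is 28 at (s,t)=(4,0).

28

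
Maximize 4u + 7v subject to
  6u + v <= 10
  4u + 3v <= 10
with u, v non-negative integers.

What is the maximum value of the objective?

The continuous relaxation peaks at (0, 3.33) with value 23.33; rounding to a feasible lattice point costs some objective.
(u,v)=(0,3) is feasible, giving 21.
(u,v)=(1,2) is feasible, giving 18.
(u,v)=(0,2) is feasible, giving 14.
No feasible integer point exceeds 21.

21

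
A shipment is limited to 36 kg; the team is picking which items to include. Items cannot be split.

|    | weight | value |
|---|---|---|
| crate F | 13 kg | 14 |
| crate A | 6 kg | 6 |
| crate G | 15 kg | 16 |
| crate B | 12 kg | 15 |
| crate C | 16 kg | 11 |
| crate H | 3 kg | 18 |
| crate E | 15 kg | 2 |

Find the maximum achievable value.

This is an integer program with binary decision variables.
Take crate A, crate G, crate B, and crate H: weight 6 + 15 + 12 + 3 = 36 ≤ 36, value 6 + 16 + 15 + 18 = 55.
No other feasible combination does better.

55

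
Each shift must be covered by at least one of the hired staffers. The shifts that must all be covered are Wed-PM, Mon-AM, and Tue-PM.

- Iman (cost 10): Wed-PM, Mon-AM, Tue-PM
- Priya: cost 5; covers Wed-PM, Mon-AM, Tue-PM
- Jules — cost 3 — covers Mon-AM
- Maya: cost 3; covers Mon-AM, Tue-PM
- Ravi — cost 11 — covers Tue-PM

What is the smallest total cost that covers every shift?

5

The greedy cost-per-new-shift heuristic would pick Maya and Priya for 8, but a cheaper cover exists.
Priya alone covers Wed-PM, Mon-AM, Tue-PM — every shift.
Total cost: 5.
No cover costs less than 5.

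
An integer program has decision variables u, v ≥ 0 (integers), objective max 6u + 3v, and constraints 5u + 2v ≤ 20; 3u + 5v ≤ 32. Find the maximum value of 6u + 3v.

27

(u,v)=(2,5) is feasible, giving 27.
(u,v)=(2,4) is feasible, giving 24.
The best lattice point is (2,5), giving 27.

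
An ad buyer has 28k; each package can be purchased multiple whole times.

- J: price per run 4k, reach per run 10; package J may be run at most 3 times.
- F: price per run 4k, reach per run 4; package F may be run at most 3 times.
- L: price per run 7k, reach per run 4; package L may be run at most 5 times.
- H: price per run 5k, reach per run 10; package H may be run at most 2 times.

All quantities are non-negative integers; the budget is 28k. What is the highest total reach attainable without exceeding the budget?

This is a bounded integer knapsack.
3×J and 2×H: price 22 ≤ 28, reach 3·10 + 2·10 = 50.
3×J, 1×F, and 2×H: price 26 ≤ 28, reach 3·10 + 1·4 + 2·10 = 54.
Best is 54.

54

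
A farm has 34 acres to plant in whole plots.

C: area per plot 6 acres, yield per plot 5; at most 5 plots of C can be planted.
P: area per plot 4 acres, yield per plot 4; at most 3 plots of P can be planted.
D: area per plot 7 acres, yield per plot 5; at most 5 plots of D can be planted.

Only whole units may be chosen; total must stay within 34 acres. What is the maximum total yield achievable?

29

5×C and 1×P: area 34 ≤ 34, yield 5·5 + 1·4 = 29.
2×C, 2×P, and 2×D: area 34 ≤ 34, yield 2·5 + 2·4 + 2·5 = 28.
Best is 29.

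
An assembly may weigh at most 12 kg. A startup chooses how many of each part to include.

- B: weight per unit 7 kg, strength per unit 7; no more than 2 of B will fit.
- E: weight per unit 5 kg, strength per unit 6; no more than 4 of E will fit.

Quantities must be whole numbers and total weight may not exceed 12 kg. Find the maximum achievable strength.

13

This is a bounded integer knapsack.
E has the best ratio (6/5); taking only E gives at most 2×6 = 12 (stopped by the weight limit).
Mixing does better — 1×B and 1×E: weight 12 ≤ 12, strength 1·7 + 1·6 = 13.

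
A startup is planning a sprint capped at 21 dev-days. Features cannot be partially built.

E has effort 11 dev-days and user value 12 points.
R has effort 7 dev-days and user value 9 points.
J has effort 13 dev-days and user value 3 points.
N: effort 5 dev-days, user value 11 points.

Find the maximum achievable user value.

This is an integer program with binary decision variables.
Take E and N: effort 11 + 5 = 16 ≤ 21, user value 12 + 11 = 23.
No other feasible combination does better.

23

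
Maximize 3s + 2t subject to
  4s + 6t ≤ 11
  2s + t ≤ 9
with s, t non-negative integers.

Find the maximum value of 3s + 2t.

Relaxing integrality, the LP optimum is 8.25 at (s,t) = (2.75, 0), which is not an integer point.
(s,t)=(2,0): 4·2+6·0=8≤11, 2·2+1·0=4≤9, objective 6.
(s,t)=(1,1): 4·1+6·1=10≤11, 2·1+1·1=3≤9, objective 5.
(s,t)=(1,0): 4·1+6·0=4≤11, 2·1+1·0=2≤9, objective 3.
Maximum is 6 at (s,t)=(2,0).

6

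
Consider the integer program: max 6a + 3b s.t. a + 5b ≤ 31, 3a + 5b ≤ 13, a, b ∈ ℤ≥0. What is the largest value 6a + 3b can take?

(a,b)=(4,0): 1·4+5·0=4≤31, 3·4+5·0=12≤13, objective 24.
(a,b)=(3,0): 1·3+5·0=3≤31, 3·3+5·0=9≤13, objective 18.
No feasible integer point exceeds 24.

24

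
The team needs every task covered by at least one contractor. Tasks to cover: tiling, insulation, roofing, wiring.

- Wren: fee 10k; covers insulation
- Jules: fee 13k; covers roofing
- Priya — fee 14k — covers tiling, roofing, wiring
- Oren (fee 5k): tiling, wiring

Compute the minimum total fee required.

24

The greedy cost-per-new-task heuristic would pick Oren, Wren, and Jules for 28, but a cheaper cover exists.
Choose Wren and Priya: together they cover tiling, insulation, roofing, wiring — every task.
Total fee: 10 + 14 = 24.
No cover costs less than 24.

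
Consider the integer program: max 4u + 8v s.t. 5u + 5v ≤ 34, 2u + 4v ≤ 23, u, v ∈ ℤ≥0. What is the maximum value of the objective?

The continuous relaxation peaks at (0, 5.75) with value 46.00; rounding to a feasible lattice point costs some objective.
(u,v)=(1,5): 5·1+5·5=30≤34, 2·1+4·5=22≤23, objective 44.
(u,v)=(2,4): 5·2+5·4=30≤34, 2·2+4·4=20≤23, objective 40.
Maximum is 44 at (u,v)=(1,5).

44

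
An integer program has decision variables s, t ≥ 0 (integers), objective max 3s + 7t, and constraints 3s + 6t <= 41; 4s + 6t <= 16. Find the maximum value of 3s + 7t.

The continuous relaxation peaks at (0, 2.67) with value 18.67; rounding to a feasible lattice point costs some objective.
(s,t)=(1,2): 3·1+6·2=15≤41, 4·1+6·2=16≤16, objective 17.
(s,t)=(0,2): 3·0+6·2=12≤41, 4·0+6·2=12≤16, objective 14.
(s,t)=(2,1): 3·2+6·1=12≤41, 4·2+6·1=14≤16, objective 13.
(s,t)=(1,1): 3·1+6·1=9≤41, 4·1+6·1=10≤16, objective 10.
The best lattice point is (1,2), giving 17.

17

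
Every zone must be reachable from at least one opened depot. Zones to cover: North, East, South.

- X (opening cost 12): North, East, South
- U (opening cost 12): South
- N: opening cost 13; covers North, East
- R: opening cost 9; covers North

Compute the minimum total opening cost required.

X alone covers North, East, South — every zone.
Total opening cost: 12.
No cover costs less than 12.

12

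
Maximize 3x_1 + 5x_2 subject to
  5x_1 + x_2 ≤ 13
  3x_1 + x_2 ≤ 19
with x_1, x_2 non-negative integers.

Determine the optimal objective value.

(x_1,x_2)=(0,13): 5·0+1·13=13≤13, 3·0+1·13=13≤19, objective 65.
(x_1,x_2)=(0,12): 5·0+1·12=12≤13, 3·0+1·12=12≤19, objective 60.
No feasible integer point exceeds 65.

65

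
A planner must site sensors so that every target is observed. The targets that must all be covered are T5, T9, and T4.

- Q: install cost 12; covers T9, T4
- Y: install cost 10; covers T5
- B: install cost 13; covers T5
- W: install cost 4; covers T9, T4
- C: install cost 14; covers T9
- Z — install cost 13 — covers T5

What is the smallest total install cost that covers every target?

Choose Y and W: together they cover T5, T9, T4 — every target.
Total install cost: 10 + 4 = 14.
No cover costs less than 14.

14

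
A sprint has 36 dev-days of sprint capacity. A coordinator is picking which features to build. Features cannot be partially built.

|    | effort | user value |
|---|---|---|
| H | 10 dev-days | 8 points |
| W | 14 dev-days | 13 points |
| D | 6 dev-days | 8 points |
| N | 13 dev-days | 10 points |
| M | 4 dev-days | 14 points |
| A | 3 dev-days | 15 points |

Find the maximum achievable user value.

55

Take H, D, N, M, and A: effort 10 + 6 + 13 + 4 + 3 = 36 ≤ 36, user value 8 + 8 + 10 + 14 + 15 = 55.
No other feasible combination does better.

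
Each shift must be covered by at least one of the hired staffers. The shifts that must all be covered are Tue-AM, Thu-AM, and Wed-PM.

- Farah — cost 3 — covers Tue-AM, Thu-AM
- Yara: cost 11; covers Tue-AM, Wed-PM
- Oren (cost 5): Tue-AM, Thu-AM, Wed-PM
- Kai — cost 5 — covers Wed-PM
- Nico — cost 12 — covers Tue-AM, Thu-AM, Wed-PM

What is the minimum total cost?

This is an integer covering problem.
Oren alone covers Tue-AM, Thu-AM, Wed-PM — every shift.
Total cost: 5.

5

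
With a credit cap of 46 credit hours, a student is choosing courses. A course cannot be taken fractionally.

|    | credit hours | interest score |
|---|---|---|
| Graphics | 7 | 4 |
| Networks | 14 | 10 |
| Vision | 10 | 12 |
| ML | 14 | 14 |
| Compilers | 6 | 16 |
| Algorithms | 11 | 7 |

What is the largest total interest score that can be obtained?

52

This is a 0-1 knapsack instance.
Allowing fractional choices, the relaxed optimum would be about 53.3, but courses are indivisible.
Vision + ML + Compilers + Algorithms: credit hours 10 + 14 + 6 + 11 = 41 ≤ 46, interest score 12 + 14 + 16 + 7 = 49.
Networks + Vision + ML + Compilers: credit hours 14 + 10 + 14 + 6 = 44 ≤ 46, interest score 10 + 12 + 14 + 16 = 52.
Networks + ML + Compilers + Algorithms: credit hours 14 + 14 + 6 + 11 = 45 ≤ 46, interest score 10 + 14 + 16 + 7 = 47.
Best is Networks, Vision, ML, and Compilers with total interest score 52.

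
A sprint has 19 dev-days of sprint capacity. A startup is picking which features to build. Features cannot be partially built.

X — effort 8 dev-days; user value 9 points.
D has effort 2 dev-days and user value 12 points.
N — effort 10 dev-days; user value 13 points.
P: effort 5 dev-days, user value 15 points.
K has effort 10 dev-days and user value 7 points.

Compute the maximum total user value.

Treat it as a binary knapsack problem.
X + D + P: effort 8 + 2 + 5 = 15 ≤ 19, user value 9 + 12 + 15 = 36.
D + P + K: effort 2 + 5 + 10 = 17 ≤ 19, user value 12 + 15 + 7 = 34.
D + N + P: effort 2 + 10 + 5 = 17 ≤ 19, user value 12 + 13 + 15 = 40.
Best is D, N, and P with total user value 40.

40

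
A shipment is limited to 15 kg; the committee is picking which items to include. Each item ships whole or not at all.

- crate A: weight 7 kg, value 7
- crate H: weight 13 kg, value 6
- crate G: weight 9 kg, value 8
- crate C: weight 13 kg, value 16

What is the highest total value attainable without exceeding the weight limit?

crate G: weight 9 ≤ 15, value 8.
crate C: weight 13 ≤ 15, value 16.
crate A: weight 7 ≤ 15, value 7.
Best is crate C with total value 16.

16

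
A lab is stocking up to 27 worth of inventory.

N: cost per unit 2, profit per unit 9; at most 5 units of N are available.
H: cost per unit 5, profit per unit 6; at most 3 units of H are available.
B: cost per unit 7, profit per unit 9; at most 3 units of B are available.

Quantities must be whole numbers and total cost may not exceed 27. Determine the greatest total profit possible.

5×N, 2×H, and 1×B: cost 27 ≤ 27, profit 5·9 + 2·6 + 1·9 = 66.
5×N and 2×B: cost 24 ≤ 27, profit 5·9 + 2·9 = 63.
Best is 66.

66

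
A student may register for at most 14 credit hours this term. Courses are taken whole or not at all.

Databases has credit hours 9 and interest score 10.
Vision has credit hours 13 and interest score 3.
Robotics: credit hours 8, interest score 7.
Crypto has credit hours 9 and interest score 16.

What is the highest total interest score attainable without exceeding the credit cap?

16

Take Crypto: credit hours 9 ≤ 14, interest score 16.
No other feasible combination does better.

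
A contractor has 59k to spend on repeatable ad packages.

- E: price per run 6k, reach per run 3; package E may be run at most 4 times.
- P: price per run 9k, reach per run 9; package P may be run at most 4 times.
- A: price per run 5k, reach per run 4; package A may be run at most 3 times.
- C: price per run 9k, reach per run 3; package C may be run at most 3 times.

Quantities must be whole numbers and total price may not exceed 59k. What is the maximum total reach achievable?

This is a bounded integer knapsack.
P has the best ratio (9/9); taking only P gives at most 4×9 = 36 (stopped by the supply cap of 4).
Mixing does better — 1×E, 4×P, and 3×A: price 57 ≤ 59, reach 1·3 + 4·9 + 3·4 = 51.

51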